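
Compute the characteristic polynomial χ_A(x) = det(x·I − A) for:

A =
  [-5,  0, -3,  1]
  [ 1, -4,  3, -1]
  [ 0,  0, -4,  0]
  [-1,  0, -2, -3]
x^4 + 16*x^3 + 96*x^2 + 256*x + 256

Expanding det(x·I − A) (e.g. by cofactor expansion or by noting that A is similar to its Jordan form J, which has the same characteristic polynomial as A) gives
  χ_A(x) = x^4 + 16*x^3 + 96*x^2 + 256*x + 256
which factors as (x + 4)^4. The eigenvalues (with algebraic multiplicities) are λ = -4 with multiplicity 4.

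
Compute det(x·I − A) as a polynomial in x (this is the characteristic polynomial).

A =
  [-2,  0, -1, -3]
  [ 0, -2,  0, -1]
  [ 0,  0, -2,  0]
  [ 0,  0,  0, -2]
x^4 + 8*x^3 + 24*x^2 + 32*x + 16

Expanding det(x·I − A) (e.g. by cofactor expansion or by noting that A is similar to its Jordan form J, which has the same characteristic polynomial as A) gives
  χ_A(x) = x^4 + 8*x^3 + 24*x^2 + 32*x + 16
which factors as (x + 2)^4. The eigenvalues (with algebraic multiplicities) are λ = -2 with multiplicity 4.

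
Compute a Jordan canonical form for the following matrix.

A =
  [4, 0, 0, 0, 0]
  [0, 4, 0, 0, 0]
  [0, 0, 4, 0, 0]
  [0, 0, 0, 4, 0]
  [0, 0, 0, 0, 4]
J_1(4) ⊕ J_1(4) ⊕ J_1(4) ⊕ J_1(4) ⊕ J_1(4)

The characteristic polynomial is
  det(x·I − A) = x^5 - 20*x^4 + 160*x^3 - 640*x^2 + 1280*x - 1024 = (x - 4)^5

Eigenvalues and multiplicities (the geometric multiplicity of λ is n − rank(A − λI), which equals the number of Jordan blocks for λ):
  λ = 4: algebraic multiplicity = 5, geometric multiplicity = 5

Determining the block sizes for each eigenvalue:
  λ = 4: gm = am = 5, so every block has size 1 → block sizes [1, 1, 1, 1, 1]

Assembling the blocks gives a Jordan form
J =
  [4, 0, 0, 0, 0]
  [0, 4, 0, 0, 0]
  [0, 0, 4, 0, 0]
  [0, 0, 0, 4, 0]
  [0, 0, 0, 0, 4]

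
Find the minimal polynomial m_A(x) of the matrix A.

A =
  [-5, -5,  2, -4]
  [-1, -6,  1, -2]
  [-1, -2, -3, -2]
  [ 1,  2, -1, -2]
x^3 + 12*x^2 + 48*x + 64

The characteristic polynomial is χ_A(x) = (x + 4)^4, so the eigenvalues are known. The minimal polynomial is
  m_A(x) = Π_λ (x − λ)^{k_λ}
where k_λ is the size of the *largest* Jordan block for λ (equivalently, the smallest k with (A − λI)^k v = 0 for every generalised eigenvector v of λ).

  λ = -4: largest Jordan block has size 3, contributing (x + 4)^3

So m_A(x) = (x + 4)^3 = x^3 + 12*x^2 + 48*x + 64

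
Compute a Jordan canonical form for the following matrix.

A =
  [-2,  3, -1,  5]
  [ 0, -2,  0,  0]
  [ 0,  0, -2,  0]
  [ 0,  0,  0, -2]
J_2(-2) ⊕ J_1(-2) ⊕ J_1(-2)

The characteristic polynomial is
  det(x·I − A) = x^4 + 8*x^3 + 24*x^2 + 32*x + 16 = (x + 2)^4

Eigenvalues and multiplicities (the geometric multiplicity of λ is n − rank(A − λI), which equals the number of Jordan blocks for λ):
  λ = -2: algebraic multiplicity = 4, geometric multiplicity = 3

Determining the block sizes for each eigenvalue:
  λ = -2: 3 blocks summing to 4 forces exactly one block of size 2 and the rest size 1 → block sizes [2, 1, 1]

Assembling the blocks gives a Jordan form
J =
  [-2,  1,  0,  0]
  [ 0, -2,  0,  0]
  [ 0,  0, -2,  0]
  [ 0,  0,  0, -2]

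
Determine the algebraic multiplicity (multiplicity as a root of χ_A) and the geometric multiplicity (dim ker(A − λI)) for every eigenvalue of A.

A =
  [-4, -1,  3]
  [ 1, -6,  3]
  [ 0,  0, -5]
λ = -5: alg = 3, geom = 2

Step 1 — factor the characteristic polynomial to read off the algebraic multiplicities:
  χ_A(x) = (x + 5)^3

Step 2 — compute geometric multiplicities via the rank-nullity identity g(λ) = n − rank(A − λI):
  rank(A − (-5)·I) = 1, so dim ker(A − (-5)·I) = n − 1 = 2

Summary:
  λ = -5: algebraic multiplicity = 3, geometric multiplicity = 2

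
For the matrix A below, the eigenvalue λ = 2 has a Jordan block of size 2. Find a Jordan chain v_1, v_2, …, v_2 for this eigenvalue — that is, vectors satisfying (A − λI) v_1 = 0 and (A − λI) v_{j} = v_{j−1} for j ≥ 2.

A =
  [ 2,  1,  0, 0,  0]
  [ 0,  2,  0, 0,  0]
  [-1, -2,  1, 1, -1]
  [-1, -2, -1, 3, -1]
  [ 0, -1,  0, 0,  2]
A Jordan chain for λ = 2 of length 2:
v_1 = (0, 0, -1, -1, 0)ᵀ
v_2 = (1, 0, 0, 0, 0)ᵀ

Let N = A − (2)·I. We want v_2 with N^2 v_2 = 0 but N^1 v_2 ≠ 0; then v_{j-1} := N · v_j for j = 2, …, 2.

Pick v_2 = (1, 0, 0, 0, 0)ᵀ.
Then v_1 = N · v_2 = (0, 0, -1, -1, 0)ᵀ.

Sanity check: (A − (2)·I) v_1 = (0, 0, 0, 0, 0)ᵀ = 0. ✓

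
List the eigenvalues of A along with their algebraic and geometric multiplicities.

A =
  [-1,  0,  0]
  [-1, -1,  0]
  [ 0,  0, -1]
λ = -1: alg = 3, geom = 2

Step 1 — factor the characteristic polynomial to read off the algebraic multiplicities:
  χ_A(x) = (x + 1)^3

Step 2 — compute geometric multiplicities via the rank-nullity identity g(λ) = n − rank(A − λI):
  rank(A − (-1)·I) = 1, so dim ker(A − (-1)·I) = n − 1 = 2

Summary:
  λ = -1: algebraic multiplicity = 3, geometric multiplicity = 2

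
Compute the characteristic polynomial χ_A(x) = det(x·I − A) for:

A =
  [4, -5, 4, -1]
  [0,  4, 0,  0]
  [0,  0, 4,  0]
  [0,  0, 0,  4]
x^4 - 16*x^3 + 96*x^2 - 256*x + 256

Expanding det(x·I − A) (e.g. by cofactor expansion or by noting that A is similar to its Jordan form J, which has the same characteristic polynomial as A) gives
  χ_A(x) = x^4 - 16*x^3 + 96*x^2 - 256*x + 256
which factors as (x - 4)^4. The eigenvalues (with algebraic multiplicities) are λ = 4 with multiplicity 4.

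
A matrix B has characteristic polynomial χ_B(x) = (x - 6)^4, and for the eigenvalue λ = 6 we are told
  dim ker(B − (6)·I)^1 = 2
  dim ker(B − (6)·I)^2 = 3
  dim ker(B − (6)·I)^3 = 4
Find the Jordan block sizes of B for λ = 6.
Block sizes for λ = 6: [3, 1]

From the dimensions of kernels of powers, the number of Jordan blocks of size at least j is d_j − d_{j−1} where d_j = dim ker(N^j) (with d_0 = 0). Computing the differences gives [2, 1, 1].
The number of blocks of size exactly k is (#blocks of size ≥ k) − (#blocks of size ≥ k + 1), so the partition is: 1 block(s) of size 1, 1 block(s) of size 3.
In nonincreasing order the block sizes are [3, 1].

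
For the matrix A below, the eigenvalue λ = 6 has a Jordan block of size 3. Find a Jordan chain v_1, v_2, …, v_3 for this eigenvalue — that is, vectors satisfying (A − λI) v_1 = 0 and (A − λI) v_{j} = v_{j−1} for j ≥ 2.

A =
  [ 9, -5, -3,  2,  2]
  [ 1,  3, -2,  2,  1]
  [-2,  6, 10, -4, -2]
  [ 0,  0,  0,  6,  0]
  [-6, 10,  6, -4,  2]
A Jordan chain for λ = 6 of length 3:
v_1 = (-2, -2, 4, 0, 4)ᵀ
v_2 = (3, 1, -2, 0, -6)ᵀ
v_3 = (1, 0, 0, 0, 0)ᵀ

Let N = A − (6)·I. We want v_3 with N^3 v_3 = 0 but N^2 v_3 ≠ 0; then v_{j-1} := N · v_j for j = 3, …, 2.

Pick v_3 = (1, 0, 0, 0, 0)ᵀ.
Then v_2 = N · v_3 = (3, 1, -2, 0, -6)ᵀ.
Then v_1 = N · v_2 = (-2, -2, 4, 0, 4)ᵀ.

Sanity check: (A − (6)·I) v_1 = (0, 0, 0, 0, 0)ᵀ = 0. ✓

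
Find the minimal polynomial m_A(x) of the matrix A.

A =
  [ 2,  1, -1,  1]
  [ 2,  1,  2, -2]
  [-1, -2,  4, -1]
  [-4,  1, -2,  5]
x^2 - 6*x + 9

The characteristic polynomial is χ_A(x) = (x - 3)^4, so the eigenvalues are known. The minimal polynomial is
  m_A(x) = Π_λ (x − λ)^{k_λ}
where k_λ is the size of the *largest* Jordan block for λ (equivalently, the smallest k with (A − λI)^k v = 0 for every generalised eigenvector v of λ).

  λ = 3: largest Jordan block has size 2, contributing (x − 3)^2

So m_A(x) = (x - 3)^2 = x^2 - 6*x + 9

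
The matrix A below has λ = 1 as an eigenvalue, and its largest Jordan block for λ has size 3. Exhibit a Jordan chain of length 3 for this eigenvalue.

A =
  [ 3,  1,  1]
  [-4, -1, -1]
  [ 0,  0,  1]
A Jordan chain for λ = 1 of length 3:
v_1 = (1, -2, 0)ᵀ
v_2 = (1, -1, 0)ᵀ
v_3 = (0, 0, 1)ᵀ

Let N = A − (1)·I. We want v_3 with N^3 v_3 = 0 but N^2 v_3 ≠ 0; then v_{j-1} := N · v_j for j = 3, …, 2.

Pick v_3 = (0, 0, 1)ᵀ.
Then v_2 = N · v_3 = (1, -1, 0)ᵀ.
Then v_1 = N · v_2 = (1, -2, 0)ᵀ.

Sanity check: (A − (1)·I) v_1 = (0, 0, 0)ᵀ = 0. ✓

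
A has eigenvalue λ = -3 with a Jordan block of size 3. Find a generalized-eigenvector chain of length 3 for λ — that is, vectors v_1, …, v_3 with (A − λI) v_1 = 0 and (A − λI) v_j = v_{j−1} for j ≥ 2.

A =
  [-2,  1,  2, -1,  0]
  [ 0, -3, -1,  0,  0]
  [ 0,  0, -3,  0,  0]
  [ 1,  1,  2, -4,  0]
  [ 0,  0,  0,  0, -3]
A Jordan chain for λ = -3 of length 3:
v_1 = (-1, 0, 0, -1, 0)ᵀ
v_2 = (2, -1, 0, 2, 0)ᵀ
v_3 = (0, 0, 1, 0, 0)ᵀ

Let N = A − (-3)·I. We want v_3 with N^3 v_3 = 0 but N^2 v_3 ≠ 0; then v_{j-1} := N · v_j for j = 3, …, 2.

Pick v_3 = (0, 0, 1, 0, 0)ᵀ.
Then v_2 = N · v_3 = (2, -1, 0, 2, 0)ᵀ.
Then v_1 = N · v_2 = (-1, 0, 0, -1, 0)ᵀ.

Sanity check: (A − (-3)·I) v_1 = (0, 0, 0, 0, 0)ᵀ = 0. ✓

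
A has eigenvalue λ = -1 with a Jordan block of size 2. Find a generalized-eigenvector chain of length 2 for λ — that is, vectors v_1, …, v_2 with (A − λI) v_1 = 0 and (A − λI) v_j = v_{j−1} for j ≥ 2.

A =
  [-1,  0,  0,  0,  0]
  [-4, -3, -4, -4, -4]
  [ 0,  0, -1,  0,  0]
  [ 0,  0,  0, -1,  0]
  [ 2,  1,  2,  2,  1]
A Jordan chain for λ = -1 of length 2:
v_1 = (0, -4, 0, 0, 2)ᵀ
v_2 = (1, 0, 0, 0, 0)ᵀ

Let N = A − (-1)·I. We want v_2 with N^2 v_2 = 0 but N^1 v_2 ≠ 0; then v_{j-1} := N · v_j for j = 2, …, 2.

Pick v_2 = (1, 0, 0, 0, 0)ᵀ.
Then v_1 = N · v_2 = (0, -4, 0, 0, 2)ᵀ.

Sanity check: (A − (-1)·I) v_1 = (0, 0, 0, 0, 0)ᵀ = 0. ✓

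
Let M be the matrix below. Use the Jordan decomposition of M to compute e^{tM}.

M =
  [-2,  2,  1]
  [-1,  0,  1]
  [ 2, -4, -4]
e^{tM} =
  [exp(-2*t), 2*t*exp(-2*t), t*exp(-2*t)]
  [-t*exp(-2*t), -t^2*exp(-2*t) + 2*t*exp(-2*t) + exp(-2*t), -t^2*exp(-2*t)/2 + t*exp(-2*t)]
  [2*t*exp(-2*t), 2*t^2*exp(-2*t) - 4*t*exp(-2*t), t^2*exp(-2*t) - 2*t*exp(-2*t) + exp(-2*t)]

Strategy: write M = P · J · P⁻¹ where J is a Jordan canonical form, so e^{tM} = P · e^{tJ} · P⁻¹, and e^{tJ} can be computed block-by-block.

M has Jordan form
J =
  [-2,  1,  0]
  [ 0, -2,  1]
  [ 0,  0, -2]
(up to reordering of blocks).

Per-block formulas:
  For a 3×3 Jordan block J_3(-2): exp(t · J_3(-2)) = e^(-2t)·(I + t·N + (t^2/2)·N^2), where N is the 3×3 nilpotent shift.

After assembling e^{tJ} and conjugating by P, we get:

e^{tM} =
  [exp(-2*t), 2*t*exp(-2*t), t*exp(-2*t)]
  [-t*exp(-2*t), -t^2*exp(-2*t) + 2*t*exp(-2*t) + exp(-2*t), -t^2*exp(-2*t)/2 + t*exp(-2*t)]
  [2*t*exp(-2*t), 2*t^2*exp(-2*t) - 4*t*exp(-2*t), t^2*exp(-2*t) - 2*t*exp(-2*t) + exp(-2*t)]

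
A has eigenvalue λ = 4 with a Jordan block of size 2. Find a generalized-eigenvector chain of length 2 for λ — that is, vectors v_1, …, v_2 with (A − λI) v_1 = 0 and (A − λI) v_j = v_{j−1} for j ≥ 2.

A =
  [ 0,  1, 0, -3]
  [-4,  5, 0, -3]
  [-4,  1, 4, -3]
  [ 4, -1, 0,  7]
A Jordan chain for λ = 4 of length 2:
v_1 = (-4, -4, -4, 4)ᵀ
v_2 = (1, 0, 0, 0)ᵀ

Let N = A − (4)·I. We want v_2 with N^2 v_2 = 0 but N^1 v_2 ≠ 0; then v_{j-1} := N · v_j for j = 2, …, 2.

Pick v_2 = (1, 0, 0, 0)ᵀ.
Then v_1 = N · v_2 = (-4, -4, -4, 4)ᵀ.

Sanity check: (A − (4)·I) v_1 = (0, 0, 0, 0)ᵀ = 0. ✓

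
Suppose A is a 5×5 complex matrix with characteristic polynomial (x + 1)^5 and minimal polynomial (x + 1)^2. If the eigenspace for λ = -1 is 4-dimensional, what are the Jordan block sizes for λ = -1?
Block sizes for λ = -1: [2, 1, 1, 1]

Step 1 — from the characteristic polynomial, algebraic multiplicity of λ = -1 is 5. From dim ker(A − (-1)·I) = 4, there are exactly 4 Jordan blocks for λ = -1.
Step 2 — from the minimal polynomial, the factor (x + 1)^2 tells us the largest block for λ = -1 has size 2.
Step 3 — with total size 5, 4 blocks, and largest block 2, the block sizes (in nonincreasing order) are [2, 1, 1, 1].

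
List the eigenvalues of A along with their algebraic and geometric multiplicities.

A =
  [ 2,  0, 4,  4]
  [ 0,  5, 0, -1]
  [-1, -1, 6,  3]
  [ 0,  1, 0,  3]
λ = 4: alg = 4, geom = 2

Step 1 — factor the characteristic polynomial to read off the algebraic multiplicities:
  χ_A(x) = (x - 4)^4

Step 2 — compute geometric multiplicities via the rank-nullity identity g(λ) = n − rank(A − λI):
  rank(A − (4)·I) = 2, so dim ker(A − (4)·I) = n − 2 = 2

Summary:
  λ = 4: algebraic multiplicity = 4, geometric multiplicity = 2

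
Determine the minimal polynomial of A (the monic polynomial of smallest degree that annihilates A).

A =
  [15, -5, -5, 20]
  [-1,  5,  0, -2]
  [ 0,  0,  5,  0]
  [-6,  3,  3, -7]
x^3 - 13*x^2 + 56*x - 80

The characteristic polynomial is χ_A(x) = (x - 5)^2*(x - 4)^2, so the eigenvalues are known. The minimal polynomial is
  m_A(x) = Π_λ (x − λ)^{k_λ}
where k_λ is the size of the *largest* Jordan block for λ (equivalently, the smallest k with (A − λI)^k v = 0 for every generalised eigenvector v of λ).

  λ = 4: largest Jordan block has size 2, contributing (x − 4)^2
  λ = 5: largest Jordan block has size 1, contributing (x − 5)

So m_A(x) = (x - 5)*(x - 4)^2 = x^3 - 13*x^2 + 56*x - 80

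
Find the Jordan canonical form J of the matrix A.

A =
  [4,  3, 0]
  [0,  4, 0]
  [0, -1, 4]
J_2(4) ⊕ J_1(4)

The characteristic polynomial is
  det(x·I − A) = x^3 - 12*x^2 + 48*x - 64 = (x - 4)^3

Eigenvalues and multiplicities (the geometric multiplicity of λ is n − rank(A − λI), which equals the number of Jordan blocks for λ):
  λ = 4: algebraic multiplicity = 3, geometric multiplicity = 2

Determining the block sizes for each eigenvalue:
  λ = 4: 2 blocks summing to 3 forces exactly one block of size 2 and the rest size 1 → block sizes [2, 1]

Assembling the blocks gives a Jordan form
J =
  [4, 1, 0]
  [0, 4, 0]
  [0, 0, 4]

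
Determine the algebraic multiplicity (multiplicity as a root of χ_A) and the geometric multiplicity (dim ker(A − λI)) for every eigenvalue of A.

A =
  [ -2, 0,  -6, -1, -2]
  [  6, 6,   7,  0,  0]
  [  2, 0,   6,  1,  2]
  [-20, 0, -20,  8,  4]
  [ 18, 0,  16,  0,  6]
λ = 0: alg = 1, geom = 1; λ = 6: alg = 4, geom = 2

Step 1 — factor the characteristic polynomial to read off the algebraic multiplicities:
  χ_A(x) = x*(x - 6)^4

Step 2 — compute geometric multiplicities via the rank-nullity identity g(λ) = n − rank(A − λI):
  rank(A − (0)·I) = 4, so dim ker(A − (0)·I) = n − 4 = 1
  rank(A − (6)·I) = 3, so dim ker(A − (6)·I) = n − 3 = 2

Summary:
  λ = 0: algebraic multiplicity = 1, geometric multiplicity = 1
  λ = 6: algebraic multiplicity = 4, geometric multiplicity = 2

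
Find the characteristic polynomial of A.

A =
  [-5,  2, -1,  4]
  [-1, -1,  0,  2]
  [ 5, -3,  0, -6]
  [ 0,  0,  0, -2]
x^4 + 8*x^3 + 24*x^2 + 32*x + 16

Expanding det(x·I − A) (e.g. by cofactor expansion or by noting that A is similar to its Jordan form J, which has the same characteristic polynomial as A) gives
  χ_A(x) = x^4 + 8*x^3 + 24*x^2 + 32*x + 16
which factors as (x + 2)^4. The eigenvalues (with algebraic multiplicities) are λ = -2 with multiplicity 4.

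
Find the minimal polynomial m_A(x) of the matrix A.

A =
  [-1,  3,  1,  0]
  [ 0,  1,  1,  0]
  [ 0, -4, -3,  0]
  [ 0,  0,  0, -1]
x^3 + 3*x^2 + 3*x + 1

The characteristic polynomial is χ_A(x) = (x + 1)^4, so the eigenvalues are known. The minimal polynomial is
  m_A(x) = Π_λ (x − λ)^{k_λ}
where k_λ is the size of the *largest* Jordan block for λ (equivalently, the smallest k with (A − λI)^k v = 0 for every generalised eigenvector v of λ).

  λ = -1: largest Jordan block has size 3, contributing (x + 1)^3

So m_A(x) = (x + 1)^3 = x^3 + 3*x^2 + 3*x + 1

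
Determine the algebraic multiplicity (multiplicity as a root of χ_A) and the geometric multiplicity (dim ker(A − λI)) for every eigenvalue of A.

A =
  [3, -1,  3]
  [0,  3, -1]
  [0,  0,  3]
λ = 3: alg = 3, geom = 1

Step 1 — factor the characteristic polynomial to read off the algebraic multiplicities:
  χ_A(x) = (x - 3)^3

Step 2 — compute geometric multiplicities via the rank-nullity identity g(λ) = n − rank(A − λI):
  rank(A − (3)·I) = 2, so dim ker(A − (3)·I) = n − 2 = 1

Summary:
  λ = 3: algebraic multiplicity = 3, geometric multiplicity = 1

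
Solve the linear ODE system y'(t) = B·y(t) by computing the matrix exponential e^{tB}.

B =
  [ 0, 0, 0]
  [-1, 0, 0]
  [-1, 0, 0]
e^{tB} =
  [1, 0, 0]
  [-t, 1, 0]
  [-t, 0, 1]

Strategy: write B = P · J · P⁻¹ where J is a Jordan canonical form, so e^{tB} = P · e^{tJ} · P⁻¹, and e^{tJ} can be computed block-by-block.

B has Jordan form
J =
  [0, 1, 0]
  [0, 0, 0]
  [0, 0, 0]
(up to reordering of blocks).

Per-block formulas:
  For a 1×1 block at λ = 0: exp(t · [0]) = [e^(0t)].
  For a 2×2 Jordan block J_2(0): exp(t · J_2(0)) = e^(0t)·(I + t·N), where N is the 2×2 nilpotent shift.

After assembling e^{tJ} and conjugating by P, we get:

e^{tB} =
  [1, 0, 0]
  [-t, 1, 0]
  [-t, 0, 1]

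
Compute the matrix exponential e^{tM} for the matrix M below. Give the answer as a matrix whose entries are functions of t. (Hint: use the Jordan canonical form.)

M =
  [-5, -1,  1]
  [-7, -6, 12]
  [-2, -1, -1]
e^{tM} =
  [3*t^2*exp(-4*t) - t*exp(-4*t) + exp(-4*t), t^2*exp(-4*t) - t*exp(-4*t), -5*t^2*exp(-4*t) + t*exp(-4*t)]
  [-3*t^2*exp(-4*t)/2 - 7*t*exp(-4*t), -t^2*exp(-4*t)/2 - 2*t*exp(-4*t) + exp(-4*t), 5*t^2*exp(-4*t)/2 + 12*t*exp(-4*t)]
  [3*t^2*exp(-4*t)/2 - 2*t*exp(-4*t), t^2*exp(-4*t)/2 - t*exp(-4*t), -5*t^2*exp(-4*t)/2 + 3*t*exp(-4*t) + exp(-4*t)]

Strategy: write M = P · J · P⁻¹ where J is a Jordan canonical form, so e^{tM} = P · e^{tJ} · P⁻¹, and e^{tJ} can be computed block-by-block.

M has Jordan form
J =
  [-4,  1,  0]
  [ 0, -4,  1]
  [ 0,  0, -4]
(up to reordering of blocks).

Per-block formulas:
  For a 3×3 Jordan block J_3(-4): exp(t · J_3(-4)) = e^(-4t)·(I + t·N + (t^2/2)·N^2), where N is the 3×3 nilpotent shift.

After assembling e^{tJ} and conjugating by P, we get:

e^{tM} =
  [3*t^2*exp(-4*t) - t*exp(-4*t) + exp(-4*t), t^2*exp(-4*t) - t*exp(-4*t), -5*t^2*exp(-4*t) + t*exp(-4*t)]
  [-3*t^2*exp(-4*t)/2 - 7*t*exp(-4*t), -t^2*exp(-4*t)/2 - 2*t*exp(-4*t) + exp(-4*t), 5*t^2*exp(-4*t)/2 + 12*t*exp(-4*t)]
  [3*t^2*exp(-4*t)/2 - 2*t*exp(-4*t), t^2*exp(-4*t)/2 - t*exp(-4*t), -5*t^2*exp(-4*t)/2 + 3*t*exp(-4*t) + exp(-4*t)]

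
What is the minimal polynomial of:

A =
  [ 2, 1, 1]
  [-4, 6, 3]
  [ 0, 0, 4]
x^3 - 12*x^2 + 48*x - 64

The characteristic polynomial is χ_A(x) = (x - 4)^3, so the eigenvalues are known. The minimal polynomial is
  m_A(x) = Π_λ (x − λ)^{k_λ}
where k_λ is the size of the *largest* Jordan block for λ (equivalently, the smallest k with (A − λI)^k v = 0 for every generalised eigenvector v of λ).

  λ = 4: largest Jordan block has size 3, contributing (x − 4)^3

So m_A(x) = (x - 4)^3 = x^3 - 12*x^2 + 48*x - 64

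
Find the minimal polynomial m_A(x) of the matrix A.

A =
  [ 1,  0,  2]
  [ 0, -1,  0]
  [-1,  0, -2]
x^2 + x

The characteristic polynomial is χ_A(x) = x*(x + 1)^2, so the eigenvalues are known. The minimal polynomial is
  m_A(x) = Π_λ (x − λ)^{k_λ}
where k_λ is the size of the *largest* Jordan block for λ (equivalently, the smallest k with (A − λI)^k v = 0 for every generalised eigenvector v of λ).

  λ = -1: largest Jordan block has size 1, contributing (x + 1)
  λ = 0: largest Jordan block has size 1, contributing (x − 0)

So m_A(x) = x*(x + 1) = x^2 + x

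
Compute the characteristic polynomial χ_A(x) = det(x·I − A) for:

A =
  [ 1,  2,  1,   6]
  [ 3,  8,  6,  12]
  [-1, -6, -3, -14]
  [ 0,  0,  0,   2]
x^4 - 8*x^3 + 24*x^2 - 32*x + 16

Expanding det(x·I − A) (e.g. by cofactor expansion or by noting that A is similar to its Jordan form J, which has the same characteristic polynomial as A) gives
  χ_A(x) = x^4 - 8*x^3 + 24*x^2 - 32*x + 16
which factors as (x - 2)^4. The eigenvalues (with algebraic multiplicities) are λ = 2 with multiplicity 4.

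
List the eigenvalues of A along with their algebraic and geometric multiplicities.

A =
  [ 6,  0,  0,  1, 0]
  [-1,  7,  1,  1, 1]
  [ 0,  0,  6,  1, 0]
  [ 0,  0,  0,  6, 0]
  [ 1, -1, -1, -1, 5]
λ = 6: alg = 5, geom = 3

Step 1 — factor the characteristic polynomial to read off the algebraic multiplicities:
  χ_A(x) = (x - 6)^5

Step 2 — compute geometric multiplicities via the rank-nullity identity g(λ) = n − rank(A − λI):
  rank(A − (6)·I) = 2, so dim ker(A − (6)·I) = n − 2 = 3

Summary:
  λ = 6: algebraic multiplicity = 5, geometric multiplicity = 3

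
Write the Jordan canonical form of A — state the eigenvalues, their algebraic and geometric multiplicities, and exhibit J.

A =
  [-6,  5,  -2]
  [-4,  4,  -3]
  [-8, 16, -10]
J_3(-4)

The characteristic polynomial is
  det(x·I − A) = x^3 + 12*x^2 + 48*x + 64 = (x + 4)^3

Eigenvalues and multiplicities (the geometric multiplicity of λ is n − rank(A − λI), which equals the number of Jordan blocks for λ):
  λ = -4: algebraic multiplicity = 3, geometric multiplicity = 1

Determining the block sizes for each eigenvalue:
  λ = -4: one block (gm = 1), so the single block has size am = 3 → block sizes [3]

Assembling the blocks gives a Jordan form
J =
  [-4,  1,  0]
  [ 0, -4,  1]
  [ 0,  0, -4]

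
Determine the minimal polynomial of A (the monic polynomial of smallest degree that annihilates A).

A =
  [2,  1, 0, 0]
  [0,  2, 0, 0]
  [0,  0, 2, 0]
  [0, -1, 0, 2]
x^2 - 4*x + 4

The characteristic polynomial is χ_A(x) = (x - 2)^4, so the eigenvalues are known. The minimal polynomial is
  m_A(x) = Π_λ (x − λ)^{k_λ}
where k_λ is the size of the *largest* Jordan block for λ (equivalently, the smallest k with (A − λI)^k v = 0 for every generalised eigenvector v of λ).

  λ = 2: largest Jordan block has size 2, contributing (x − 2)^2

So m_A(x) = (x - 2)^2 = x^2 - 4*x + 4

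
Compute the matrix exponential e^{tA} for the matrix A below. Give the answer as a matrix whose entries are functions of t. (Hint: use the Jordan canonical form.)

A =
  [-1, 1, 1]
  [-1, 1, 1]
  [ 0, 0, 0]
e^{tA} =
  [1 - t, t, t]
  [-t, t + 1, t]
  [0, 0, 1]

Strategy: write A = P · J · P⁻¹ where J is a Jordan canonical form, so e^{tA} = P · e^{tJ} · P⁻¹, and e^{tJ} can be computed block-by-block.

A has Jordan form
J =
  [0, 1, 0]
  [0, 0, 0]
  [0, 0, 0]
(up to reordering of blocks).

Per-block formulas:
  For a 2×2 Jordan block J_2(0): exp(t · J_2(0)) = e^(0t)·(I + t·N), where N is the 2×2 nilpotent shift.
  For a 1×1 block at λ = 0: exp(t · [0]) = [e^(0t)].

After assembling e^{tJ} and conjugating by P, we get:

e^{tA} =
  [1 - t, t, t]
  [-t, t + 1, t]
  [0, 0, 1]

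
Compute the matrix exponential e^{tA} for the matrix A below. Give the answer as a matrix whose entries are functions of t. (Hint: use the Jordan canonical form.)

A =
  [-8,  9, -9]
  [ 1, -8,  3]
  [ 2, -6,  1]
e^{tA} =
  [-3*t*exp(-5*t) + exp(-5*t), 9*t*exp(-5*t), -9*t*exp(-5*t)]
  [t*exp(-5*t), -3*t*exp(-5*t) + exp(-5*t), 3*t*exp(-5*t)]
  [2*t*exp(-5*t), -6*t*exp(-5*t), 6*t*exp(-5*t) + exp(-5*t)]

Strategy: write A = P · J · P⁻¹ where J is a Jordan canonical form, so e^{tA} = P · e^{tJ} · P⁻¹, and e^{tJ} can be computed block-by-block.

A has Jordan form
J =
  [-5,  1,  0]
  [ 0, -5,  0]
  [ 0,  0, -5]
(up to reordering of blocks).

Per-block formulas:
  For a 1×1 block at λ = -5: exp(t · [-5]) = [e^(-5t)].
  For a 2×2 Jordan block J_2(-5): exp(t · J_2(-5)) = e^(-5t)·(I + t·N), where N is the 2×2 nilpotent shift.

After assembling e^{tJ} and conjugating by P, we get:

e^{tA} =
  [-3*t*exp(-5*t) + exp(-5*t), 9*t*exp(-5*t), -9*t*exp(-5*t)]
  [t*exp(-5*t), -3*t*exp(-5*t) + exp(-5*t), 3*t*exp(-5*t)]
  [2*t*exp(-5*t), -6*t*exp(-5*t), 6*t*exp(-5*t) + exp(-5*t)]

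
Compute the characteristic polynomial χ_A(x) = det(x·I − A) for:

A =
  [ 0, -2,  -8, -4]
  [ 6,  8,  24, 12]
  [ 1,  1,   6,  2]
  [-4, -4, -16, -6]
x^4 - 8*x^3 + 24*x^2 - 32*x + 16

Expanding det(x·I − A) (e.g. by cofactor expansion or by noting that A is similar to its Jordan form J, which has the same characteristic polynomial as A) gives
  χ_A(x) = x^4 - 8*x^3 + 24*x^2 - 32*x + 16
which factors as (x - 2)^4. The eigenvalues (with algebraic multiplicities) are λ = 2 with multiplicity 4.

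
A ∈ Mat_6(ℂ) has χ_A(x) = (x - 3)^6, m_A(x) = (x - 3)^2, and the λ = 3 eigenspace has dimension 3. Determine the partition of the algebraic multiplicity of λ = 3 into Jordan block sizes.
Block sizes for λ = 3: [2, 2, 2]

Step 1 — from the characteristic polynomial, algebraic multiplicity of λ = 3 is 6. From dim ker(A − (3)·I) = 3, there are exactly 3 Jordan blocks for λ = 3.
Step 2 — from the minimal polynomial, the factor (x − 3)^2 tells us the largest block for λ = 3 has size 2.
Step 3 — with total size 6, 3 blocks, and largest block 2, the block sizes (in nonincreasing order) are [2, 2, 2].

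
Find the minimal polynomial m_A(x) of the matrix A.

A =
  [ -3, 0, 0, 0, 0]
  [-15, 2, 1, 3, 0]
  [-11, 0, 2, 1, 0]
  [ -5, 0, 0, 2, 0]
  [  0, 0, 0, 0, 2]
x^4 - 3*x^3 - 6*x^2 + 28*x - 24

The characteristic polynomial is χ_A(x) = (x - 2)^4*(x + 3), so the eigenvalues are known. The minimal polynomial is
  m_A(x) = Π_λ (x − λ)^{k_λ}
where k_λ is the size of the *largest* Jordan block for λ (equivalently, the smallest k with (A − λI)^k v = 0 for every generalised eigenvector v of λ).

  λ = -3: largest Jordan block has size 1, contributing (x + 3)
  λ = 2: largest Jordan block has size 3, contributing (x − 2)^3

So m_A(x) = (x - 2)^3*(x + 3) = x^4 - 3*x^3 - 6*x^2 + 28*x - 24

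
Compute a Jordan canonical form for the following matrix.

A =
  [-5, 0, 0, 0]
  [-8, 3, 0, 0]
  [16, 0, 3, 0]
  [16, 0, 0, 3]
J_1(-5) ⊕ J_1(3) ⊕ J_1(3) ⊕ J_1(3)

The characteristic polynomial is
  det(x·I − A) = x^4 - 4*x^3 - 18*x^2 + 108*x - 135 = (x - 3)^3*(x + 5)

Eigenvalues and multiplicities (the geometric multiplicity of λ is n − rank(A − λI), which equals the number of Jordan blocks for λ):
  λ = -5: algebraic multiplicity = 1, geometric multiplicity = 1
  λ = 3: algebraic multiplicity = 3, geometric multiplicity = 3

Determining the block sizes for each eigenvalue:
  λ = -5: one block (gm = 1), so the single block has size am = 1 → block sizes [1]
  λ = 3: gm = am = 3, so every block has size 1 → block sizes [1, 1, 1]

Assembling the blocks gives a Jordan form
J =
  [-5, 0, 0, 0]
  [ 0, 3, 0, 0]
  [ 0, 0, 3, 0]
  [ 0, 0, 0, 3]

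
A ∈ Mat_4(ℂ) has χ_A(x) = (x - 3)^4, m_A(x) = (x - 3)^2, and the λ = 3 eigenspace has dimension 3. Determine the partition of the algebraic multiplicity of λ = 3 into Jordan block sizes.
Block sizes for λ = 3: [2, 1, 1]

Step 1 — from the characteristic polynomial, algebraic multiplicity of λ = 3 is 4. From dim ker(A − (3)·I) = 3, there are exactly 3 Jordan blocks for λ = 3.
Step 2 — from the minimal polynomial, the factor (x − 3)^2 tells us the largest block for λ = 3 has size 2.
Step 3 — with total size 4, 3 blocks, and largest block 2, the block sizes (in nonincreasing order) are [2, 1, 1].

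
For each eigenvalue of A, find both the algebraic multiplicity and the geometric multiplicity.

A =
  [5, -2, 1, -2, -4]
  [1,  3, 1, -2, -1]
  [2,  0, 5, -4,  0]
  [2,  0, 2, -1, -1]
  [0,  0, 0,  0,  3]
λ = 3: alg = 5, geom = 2

Step 1 — factor the characteristic polynomial to read off the algebraic multiplicities:
  χ_A(x) = (x - 3)^5

Step 2 — compute geometric multiplicities via the rank-nullity identity g(λ) = n − rank(A − λI):
  rank(A − (3)·I) = 3, so dim ker(A − (3)·I) = n − 3 = 2

Summary:
  λ = 3: algebraic multiplicity = 5, geometric multiplicity = 2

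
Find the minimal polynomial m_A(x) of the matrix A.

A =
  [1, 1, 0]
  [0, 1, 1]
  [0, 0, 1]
x^3 - 3*x^2 + 3*x - 1

The characteristic polynomial is χ_A(x) = (x - 1)^3, so the eigenvalues are known. The minimal polynomial is
  m_A(x) = Π_λ (x − λ)^{k_λ}
where k_λ is the size of the *largest* Jordan block for λ (equivalently, the smallest k with (A − λI)^k v = 0 for every generalised eigenvector v of λ).

  λ = 1: largest Jordan block has size 3, contributing (x − 1)^3

So m_A(x) = (x - 1)^3 = x^3 - 3*x^2 + 3*x - 1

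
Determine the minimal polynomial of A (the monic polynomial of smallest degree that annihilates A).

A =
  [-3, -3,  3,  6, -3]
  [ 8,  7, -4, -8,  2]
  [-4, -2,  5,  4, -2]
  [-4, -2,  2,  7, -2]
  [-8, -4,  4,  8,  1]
x^3 - 11*x^2 + 39*x - 45

The characteristic polynomial is χ_A(x) = (x - 5)*(x - 3)^4, so the eigenvalues are known. The minimal polynomial is
  m_A(x) = Π_λ (x − λ)^{k_λ}
where k_λ is the size of the *largest* Jordan block for λ (equivalently, the smallest k with (A − λI)^k v = 0 for every generalised eigenvector v of λ).

  λ = 3: largest Jordan block has size 2, contributing (x − 3)^2
  λ = 5: largest Jordan block has size 1, contributing (x − 5)

So m_A(x) = (x - 5)*(x - 3)^2 = x^3 - 11*x^2 + 39*x - 45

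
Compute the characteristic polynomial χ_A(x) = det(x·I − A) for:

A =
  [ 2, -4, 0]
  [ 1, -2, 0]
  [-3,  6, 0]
x^3

Expanding det(x·I − A) (e.g. by cofactor expansion or by noting that A is similar to its Jordan form J, which has the same characteristic polynomial as A) gives
  χ_A(x) = x^3
which factors as x^3. The eigenvalues (with algebraic multiplicities) are λ = 0 with multiplicity 3.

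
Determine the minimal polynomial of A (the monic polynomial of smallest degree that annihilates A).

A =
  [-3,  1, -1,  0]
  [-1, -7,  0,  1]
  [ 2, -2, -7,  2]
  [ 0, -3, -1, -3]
x^3 + 15*x^2 + 75*x + 125

The characteristic polynomial is χ_A(x) = (x + 5)^4, so the eigenvalues are known. The minimal polynomial is
  m_A(x) = Π_λ (x − λ)^{k_λ}
where k_λ is the size of the *largest* Jordan block for λ (equivalently, the smallest k with (A − λI)^k v = 0 for every generalised eigenvector v of λ).

  λ = -5: largest Jordan block has size 3, contributing (x + 5)^3

So m_A(x) = (x + 5)^3 = x^3 + 15*x^2 + 75*x + 125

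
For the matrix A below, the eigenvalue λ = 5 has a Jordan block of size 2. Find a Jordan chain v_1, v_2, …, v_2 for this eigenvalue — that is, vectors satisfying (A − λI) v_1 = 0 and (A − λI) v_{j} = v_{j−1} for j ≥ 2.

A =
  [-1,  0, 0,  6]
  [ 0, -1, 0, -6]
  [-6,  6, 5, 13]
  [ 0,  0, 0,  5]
A Jordan chain for λ = 5 of length 2:
v_1 = (0, 0, 1, 0)ᵀ
v_2 = (1, -1, 0, 1)ᵀ

Let N = A − (5)·I. We want v_2 with N^2 v_2 = 0 but N^1 v_2 ≠ 0; then v_{j-1} := N · v_j for j = 2, …, 2.

Pick v_2 = (1, -1, 0, 1)ᵀ.
Then v_1 = N · v_2 = (0, 0, 1, 0)ᵀ.

Sanity check: (A − (5)·I) v_1 = (0, 0, 0, 0)ᵀ = 0. ✓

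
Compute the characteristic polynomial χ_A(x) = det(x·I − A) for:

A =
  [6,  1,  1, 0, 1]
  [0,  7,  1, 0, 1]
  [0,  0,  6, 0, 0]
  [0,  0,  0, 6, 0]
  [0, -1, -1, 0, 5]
x^5 - 30*x^4 + 360*x^3 - 2160*x^2 + 6480*x - 7776

Expanding det(x·I − A) (e.g. by cofactor expansion or by noting that A is similar to its Jordan form J, which has the same characteristic polynomial as A) gives
  χ_A(x) = x^5 - 30*x^4 + 360*x^3 - 2160*x^2 + 6480*x - 7776
which factors as (x - 6)^5. The eigenvalues (with algebraic multiplicities) are λ = 6 with multiplicity 5.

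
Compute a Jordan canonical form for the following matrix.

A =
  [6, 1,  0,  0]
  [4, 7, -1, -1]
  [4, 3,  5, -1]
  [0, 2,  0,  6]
J_3(6) ⊕ J_1(6)

The characteristic polynomial is
  det(x·I − A) = x^4 - 24*x^3 + 216*x^2 - 864*x + 1296 = (x - 6)^4

Eigenvalues and multiplicities (the geometric multiplicity of λ is n − rank(A − λI), which equals the number of Jordan blocks for λ):
  λ = 6: algebraic multiplicity = 4, geometric multiplicity = 2

Determining the block sizes for each eigenvalue:
  λ = 6: with am = 4 and gm = 2, the partition is not yet determined (e.g. several partitions of 4 into 2 parts exist). Let N = A − (6)·I. Computing rank(N^1) = 2, rank(N^2) = 1, rank(N^3) = 0; the number of blocks of size ≥ j is rank(N^{j−1}) − rank(N^j), giving [2, 1, 1]. So we have 1 block(s) of size 3, 1 block(s) of size 1 → block sizes [3, 1]

Assembling the blocks gives a Jordan form
J =
  [6, 1, 0, 0]
  [0, 6, 1, 0]
  [0, 0, 6, 0]
  [0, 0, 0, 6]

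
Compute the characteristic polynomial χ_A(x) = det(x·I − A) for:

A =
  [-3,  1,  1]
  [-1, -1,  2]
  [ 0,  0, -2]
x^3 + 6*x^2 + 12*x + 8

Expanding det(x·I − A) (e.g. by cofactor expansion or by noting that A is similar to its Jordan form J, which has the same characteristic polynomial as A) gives
  χ_A(x) = x^3 + 6*x^2 + 12*x + 8
which factors as (x + 2)^3. The eigenvalues (with algebraic multiplicities) are λ = -2 with multiplicity 3.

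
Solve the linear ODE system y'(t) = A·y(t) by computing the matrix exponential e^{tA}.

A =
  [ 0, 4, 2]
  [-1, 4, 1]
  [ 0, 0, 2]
e^{tA} =
  [-2*t*exp(2*t) + exp(2*t), 4*t*exp(2*t), 2*t*exp(2*t)]
  [-t*exp(2*t), 2*t*exp(2*t) + exp(2*t), t*exp(2*t)]
  [0, 0, exp(2*t)]

Strategy: write A = P · J · P⁻¹ where J is a Jordan canonical form, so e^{tA} = P · e^{tJ} · P⁻¹, and e^{tJ} can be computed block-by-block.

A has Jordan form
J =
  [2, 1, 0]
  [0, 2, 0]
  [0, 0, 2]
(up to reordering of blocks).

Per-block formulas:
  For a 1×1 block at λ = 2: exp(t · [2]) = [e^(2t)].
  For a 2×2 Jordan block J_2(2): exp(t · J_2(2)) = e^(2t)·(I + t·N), where N is the 2×2 nilpotent shift.

After assembling e^{tJ} and conjugating by P, we get:

e^{tA} =
  [-2*t*exp(2*t) + exp(2*t), 4*t*exp(2*t), 2*t*exp(2*t)]
  [-t*exp(2*t), 2*t*exp(2*t) + exp(2*t), t*exp(2*t)]
  [0, 0, exp(2*t)]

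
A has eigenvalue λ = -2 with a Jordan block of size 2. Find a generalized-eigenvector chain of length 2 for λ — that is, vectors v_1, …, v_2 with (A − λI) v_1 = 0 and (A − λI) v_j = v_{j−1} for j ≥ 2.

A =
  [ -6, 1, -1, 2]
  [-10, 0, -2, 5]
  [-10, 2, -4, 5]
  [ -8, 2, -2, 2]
A Jordan chain for λ = -2 of length 2:
v_1 = (-4, -10, -10, -8)ᵀ
v_2 = (1, 0, 0, 0)ᵀ

Let N = A − (-2)·I. We want v_2 with N^2 v_2 = 0 but N^1 v_2 ≠ 0; then v_{j-1} := N · v_j for j = 2, …, 2.

Pick v_2 = (1, 0, 0, 0)ᵀ.
Then v_1 = N · v_2 = (-4, -10, -10, -8)ᵀ.

Sanity check: (A − (-2)·I) v_1 = (0, 0, 0, 0)ᵀ = 0. ✓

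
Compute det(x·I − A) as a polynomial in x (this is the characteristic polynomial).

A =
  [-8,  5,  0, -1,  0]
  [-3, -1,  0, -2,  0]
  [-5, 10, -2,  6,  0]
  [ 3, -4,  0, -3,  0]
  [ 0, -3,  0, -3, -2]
x^5 + 16*x^4 + 97*x^3 + 278*x^2 + 380*x + 200

Expanding det(x·I − A) (e.g. by cofactor expansion or by noting that A is similar to its Jordan form J, which has the same characteristic polynomial as A) gives
  χ_A(x) = x^5 + 16*x^4 + 97*x^3 + 278*x^2 + 380*x + 200
which factors as (x + 2)^3*(x + 5)^2. The eigenvalues (with algebraic multiplicities) are λ = -5 with multiplicity 2, λ = -2 with multiplicity 3.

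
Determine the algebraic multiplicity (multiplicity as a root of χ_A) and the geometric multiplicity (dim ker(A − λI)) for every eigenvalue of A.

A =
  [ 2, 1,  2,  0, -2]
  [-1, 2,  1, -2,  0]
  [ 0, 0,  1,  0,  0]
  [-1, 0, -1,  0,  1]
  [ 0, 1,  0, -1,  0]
λ = 1: alg = 5, geom = 2

Step 1 — factor the characteristic polynomial to read off the algebraic multiplicities:
  χ_A(x) = (x - 1)^5

Step 2 — compute geometric multiplicities via the rank-nullity identity g(λ) = n − rank(A − λI):
  rank(A − (1)·I) = 3, so dim ker(A − (1)·I) = n − 3 = 2

Summary:
  λ = 1: algebraic multiplicity = 5, geometric multiplicity = 2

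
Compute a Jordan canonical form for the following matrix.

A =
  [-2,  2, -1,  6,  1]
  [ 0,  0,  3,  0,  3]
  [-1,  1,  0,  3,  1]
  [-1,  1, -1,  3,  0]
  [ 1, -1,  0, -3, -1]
J_3(0) ⊕ J_1(0) ⊕ J_1(0)

The characteristic polynomial is
  det(x·I − A) = x^5

Eigenvalues and multiplicities (the geometric multiplicity of λ is n − rank(A − λI), which equals the number of Jordan blocks for λ):
  λ = 0: algebraic multiplicity = 5, geometric multiplicity = 3

Determining the block sizes for each eigenvalue:
  λ = 0: with am = 5 and gm = 3, the partition is not yet determined (e.g. several partitions of 5 into 3 parts exist). Let N = A − (0)·I. Computing rank(N^1) = 2, rank(N^2) = 1, rank(N^3) = 0; the number of blocks of size ≥ j is rank(N^{j−1}) − rank(N^j), giving [3, 1, 1]. So we have 1 block(s) of size 3, 2 block(s) of size 1 → block sizes [3, 1, 1]

Assembling the blocks gives a Jordan form
J =
  [0, 1, 0, 0, 0]
  [0, 0, 1, 0, 0]
  [0, 0, 0, 0, 0]
  [0, 0, 0, 0, 0]
  [0, 0, 0, 0, 0]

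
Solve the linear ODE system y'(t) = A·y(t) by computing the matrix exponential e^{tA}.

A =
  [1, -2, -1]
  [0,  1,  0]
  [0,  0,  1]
e^{tA} =
  [exp(t), -2*t*exp(t), -t*exp(t)]
  [0, exp(t), 0]
  [0, 0, exp(t)]

Strategy: write A = P · J · P⁻¹ where J is a Jordan canonical form, so e^{tA} = P · e^{tJ} · P⁻¹, and e^{tJ} can be computed block-by-block.

A has Jordan form
J =
  [1, 1, 0]
  [0, 1, 0]
  [0, 0, 1]
(up to reordering of blocks).

Per-block formulas:
  For a 1×1 block at λ = 1: exp(t · [1]) = [e^(1t)].
  For a 2×2 Jordan block J_2(1): exp(t · J_2(1)) = e^(1t)·(I + t·N), where N is the 2×2 nilpotent shift.

After assembling e^{tJ} and conjugating by P, we get:

e^{tA} =
  [exp(t), -2*t*exp(t), -t*exp(t)]
  [0, exp(t), 0]
  [0, 0, exp(t)]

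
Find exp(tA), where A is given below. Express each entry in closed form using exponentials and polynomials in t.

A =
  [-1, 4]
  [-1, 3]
e^{tA} =
  [-2*t*exp(t) + exp(t), 4*t*exp(t)]
  [-t*exp(t), 2*t*exp(t) + exp(t)]

Strategy: write A = P · J · P⁻¹ where J is a Jordan canonical form, so e^{tA} = P · e^{tJ} · P⁻¹, and e^{tJ} can be computed block-by-block.

A has Jordan form
J =
  [1, 1]
  [0, 1]
(up to reordering of blocks).

Per-block formulas:
  For a 2×2 Jordan block J_2(1): exp(t · J_2(1)) = e^(1t)·(I + t·N), where N is the 2×2 nilpotent shift.

After assembling e^{tJ} and conjugating by P, we get:

e^{tA} =
  [-2*t*exp(t) + exp(t), 4*t*exp(t)]
  [-t*exp(t), 2*t*exp(t) + exp(t)]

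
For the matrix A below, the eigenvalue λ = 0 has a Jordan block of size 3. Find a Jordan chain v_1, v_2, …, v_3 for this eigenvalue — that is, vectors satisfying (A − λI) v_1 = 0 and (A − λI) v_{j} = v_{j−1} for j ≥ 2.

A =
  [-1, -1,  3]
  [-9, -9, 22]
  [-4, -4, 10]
A Jordan chain for λ = 0 of length 3:
v_1 = (-2, 2, 0)ᵀ
v_2 = (-1, -9, -4)ᵀ
v_3 = (1, 0, 0)ᵀ

Let N = A − (0)·I. We want v_3 with N^3 v_3 = 0 but N^2 v_3 ≠ 0; then v_{j-1} := N · v_j for j = 3, …, 2.

Pick v_3 = (1, 0, 0)ᵀ.
Then v_2 = N · v_3 = (-1, -9, -4)ᵀ.
Then v_1 = N · v_2 = (-2, 2, 0)ᵀ.

Sanity check: (A − (0)·I) v_1 = (0, 0, 0)ᵀ = 0. ✓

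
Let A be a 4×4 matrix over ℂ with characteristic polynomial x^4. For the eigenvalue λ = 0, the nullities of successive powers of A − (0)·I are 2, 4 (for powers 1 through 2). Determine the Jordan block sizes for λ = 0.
Block sizes for λ = 0: [2, 2]

From the dimensions of kernels of powers, the number of Jordan blocks of size at least j is d_j − d_{j−1} where d_j = dim ker(N^j) (with d_0 = 0). Computing the differences gives [2, 2].
The number of blocks of size exactly k is (#blocks of size ≥ k) − (#blocks of size ≥ k + 1), so the partition is: 2 block(s) of size 2.
In nonincreasing order the block sizes are [2, 2].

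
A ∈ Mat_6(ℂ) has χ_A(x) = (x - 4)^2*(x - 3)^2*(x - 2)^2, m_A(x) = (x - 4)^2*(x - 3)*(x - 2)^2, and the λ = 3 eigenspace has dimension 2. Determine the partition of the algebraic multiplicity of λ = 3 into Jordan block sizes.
Block sizes for λ = 3: [1, 1]

Step 1 — from the characteristic polynomial, algebraic multiplicity of λ = 3 is 2. From dim ker(A − (3)·I) = 2, there are exactly 2 Jordan blocks for λ = 3.
Step 2 — from the minimal polynomial, the factor (x − 3) tells us the largest block for λ = 3 has size 1.
Step 3 — with total size 2, 2 blocks, and largest block 1, the block sizes (in nonincreasing order) are [1, 1].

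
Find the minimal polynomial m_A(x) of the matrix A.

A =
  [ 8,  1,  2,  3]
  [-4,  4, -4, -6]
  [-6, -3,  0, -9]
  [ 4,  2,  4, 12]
x^2 - 12*x + 36

The characteristic polynomial is χ_A(x) = (x - 6)^4, so the eigenvalues are known. The minimal polynomial is
  m_A(x) = Π_λ (x − λ)^{k_λ}
where k_λ is the size of the *largest* Jordan block for λ (equivalently, the smallest k with (A − λI)^k v = 0 for every generalised eigenvector v of λ).

  λ = 6: largest Jordan block has size 2, contributing (x − 6)^2

So m_A(x) = (x - 6)^2 = x^2 - 12*x + 36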